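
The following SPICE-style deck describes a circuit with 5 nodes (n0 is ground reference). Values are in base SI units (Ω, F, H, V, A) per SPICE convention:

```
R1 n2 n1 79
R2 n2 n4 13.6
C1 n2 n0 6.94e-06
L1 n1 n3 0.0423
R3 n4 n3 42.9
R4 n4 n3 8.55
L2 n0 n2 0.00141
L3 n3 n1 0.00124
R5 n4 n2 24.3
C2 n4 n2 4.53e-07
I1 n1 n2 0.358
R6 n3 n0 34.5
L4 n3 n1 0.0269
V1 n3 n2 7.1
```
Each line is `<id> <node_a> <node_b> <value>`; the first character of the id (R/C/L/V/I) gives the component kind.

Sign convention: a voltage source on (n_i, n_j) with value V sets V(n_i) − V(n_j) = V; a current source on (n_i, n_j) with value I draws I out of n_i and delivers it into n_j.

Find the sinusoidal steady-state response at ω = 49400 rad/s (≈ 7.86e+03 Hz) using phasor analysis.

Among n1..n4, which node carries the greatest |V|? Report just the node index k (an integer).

MNA unknowns: 4 node voltages V₁..V_4 plus 1 source current (V1)
R1: Y=0.01266+0.000j on G[2,1]
R2: Y=0.07353+0.000j on G[2,4]
C1: Y=0.000+0.3428j on G[2,0]
L1: Y=0.000-0.0004786j on G[1,3]
R3: Y=0.02331+0.000j on G[4,3]
R4: Y=0.1170+0.000j on G[4,3]
L2: Y=0.000-0.01436j on G[0,2]
L3: Y=0.000-0.01632j on G[3,1]
R5: Y=0.04115+0.000j on G[4,2]
C2: Y=0.000+0.02238j on G[4,2]
I1: z[1]−=0.358, z[2]+=0.358
R6: Y=0.02899+0.000j on G[3,0]
L4: Y=0.000-0.0007525j on G[3,1]
V1: row V3−V2=7.1, i_V1 at 3,2
solve → V1=-5.057-16.16j, V2=-0.05486+0.6217j, V3=7.045+0.6217j, V4=3.822+0.2814j
aux → i_V1=-0.9511+0.1467j

1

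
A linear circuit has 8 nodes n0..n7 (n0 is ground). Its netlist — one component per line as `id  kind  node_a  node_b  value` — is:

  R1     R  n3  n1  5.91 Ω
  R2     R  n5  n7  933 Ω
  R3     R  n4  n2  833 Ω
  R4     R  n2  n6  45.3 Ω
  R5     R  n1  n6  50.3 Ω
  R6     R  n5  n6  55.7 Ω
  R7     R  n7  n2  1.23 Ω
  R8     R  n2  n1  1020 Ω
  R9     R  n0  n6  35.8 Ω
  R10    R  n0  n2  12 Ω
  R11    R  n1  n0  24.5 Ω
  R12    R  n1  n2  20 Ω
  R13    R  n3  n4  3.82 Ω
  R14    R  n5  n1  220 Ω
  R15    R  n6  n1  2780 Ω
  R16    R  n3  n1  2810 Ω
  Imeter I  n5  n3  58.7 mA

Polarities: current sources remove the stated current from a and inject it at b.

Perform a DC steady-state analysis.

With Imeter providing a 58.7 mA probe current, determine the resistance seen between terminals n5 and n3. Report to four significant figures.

R_eq = 58.92 Ω

MNA unknowns: 7 node voltages V₁..V_7
R1: Y=0.1692 on G[3,1]
R2: Y=0.001072 on G[5,7]
R3: Y=0.001200 on G[4,2]
R4: Y=0.02208 on G[2,6]
R5: Y=0.01988 on G[1,6]
R6: Y=0.01795 on G[5,6]
R7: Y=0.8130 on G[7,2]
R8: Y=0.0009804 on G[2,1]
R9: Y=0.02793 on G[0,6]
R10: Y=0.08333 on G[0,2]
R11: Y=0.04082 on G[1,0]
R12: Y=0.05000 on G[1,2]
R13: Y=0.2618 on G[3,4]
R14: Y=0.004545 on G[5,1]
R15: Y=0.0003597 on G[6,1]
R16: Y=0.0003559 on G[3,1]
Imeter: z[5]−=0.0587, z[3]+=0.0587
solve → V1=0.3081, V2=0.01576, V3=0.6498, V4=0.6469, V5=-2.809, V6=-0.4972, V7=0.01204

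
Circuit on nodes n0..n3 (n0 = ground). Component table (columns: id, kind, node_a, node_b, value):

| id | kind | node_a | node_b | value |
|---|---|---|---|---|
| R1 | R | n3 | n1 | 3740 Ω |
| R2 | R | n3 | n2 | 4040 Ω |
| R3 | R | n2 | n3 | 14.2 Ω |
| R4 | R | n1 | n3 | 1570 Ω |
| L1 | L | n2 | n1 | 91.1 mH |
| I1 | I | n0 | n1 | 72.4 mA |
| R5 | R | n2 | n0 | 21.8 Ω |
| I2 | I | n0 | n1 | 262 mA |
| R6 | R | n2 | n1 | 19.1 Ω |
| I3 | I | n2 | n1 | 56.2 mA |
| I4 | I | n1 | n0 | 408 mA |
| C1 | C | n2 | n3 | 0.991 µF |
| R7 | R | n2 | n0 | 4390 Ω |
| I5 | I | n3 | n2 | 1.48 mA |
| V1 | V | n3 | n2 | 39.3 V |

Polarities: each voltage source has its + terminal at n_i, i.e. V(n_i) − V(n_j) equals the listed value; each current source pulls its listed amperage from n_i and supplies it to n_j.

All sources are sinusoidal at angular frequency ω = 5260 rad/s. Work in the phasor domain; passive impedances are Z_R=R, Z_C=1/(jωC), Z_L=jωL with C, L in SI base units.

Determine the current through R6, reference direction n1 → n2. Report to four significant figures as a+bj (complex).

0.01780+0.0006976j A

MNA unknowns: 3 node voltages V₁..V_3 plus 1 source current (V1)
R1: Y=0.0002674+0.000j on G[3,1]
R2: Y=0.0002475+0.000j on G[3,2]
R3: Y=0.07042+0.000j on G[2,3]
R4: Y=0.0006369+0.000j on G[1,3]
L1: Y=0.000-0.002087j on G[2,1]
I1: z[0]−=0.0724, z[1]+=0.0724
R5: Y=0.04587+0.000j on G[2,0]
I2: z[0]−=0.262, z[1]+=0.262
R6: Y=0.05236+0.000j on G[2,1]
I3: z[2]−=0.0562, z[1]+=0.0562
I4: z[1]−=0.408, z[0]+=0.408
C1: Y=0.000+0.005213j on G[2,3]
R7: Y=0.0002278+0.000j on G[2,0]
I5: z[3]−=0.00148, z[2]+=0.00148
V1: row V3−V2=39.3, i_V1 at 3,2
solve → V1=-1.256+0.01332j, V2=-1.597+0.000j, V3=37.70+0.000j
aux → i_V1=-2.814-0.2048j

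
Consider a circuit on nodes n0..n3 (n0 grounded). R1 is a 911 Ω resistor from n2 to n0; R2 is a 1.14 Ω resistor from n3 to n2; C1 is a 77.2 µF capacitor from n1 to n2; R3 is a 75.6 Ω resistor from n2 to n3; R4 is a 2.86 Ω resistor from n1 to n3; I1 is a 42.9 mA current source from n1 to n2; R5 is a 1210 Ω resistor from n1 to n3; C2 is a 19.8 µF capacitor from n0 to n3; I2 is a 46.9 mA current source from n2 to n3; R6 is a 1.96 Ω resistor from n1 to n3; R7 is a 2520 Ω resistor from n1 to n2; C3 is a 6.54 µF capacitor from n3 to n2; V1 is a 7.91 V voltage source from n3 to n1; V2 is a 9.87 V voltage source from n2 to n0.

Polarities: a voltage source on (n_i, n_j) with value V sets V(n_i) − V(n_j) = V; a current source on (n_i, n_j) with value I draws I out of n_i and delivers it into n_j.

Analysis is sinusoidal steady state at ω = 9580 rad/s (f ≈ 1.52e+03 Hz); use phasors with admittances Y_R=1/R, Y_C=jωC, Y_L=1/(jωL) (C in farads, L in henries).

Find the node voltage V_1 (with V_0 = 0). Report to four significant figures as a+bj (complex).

4.183+1.990j V

Element admittances at ω=9580 rad/s:
  Y(R1) = 0.001098+0.000j S between n2,n0
  Y(R2) = 0.8772+0.000j S between n3,n2
  Y(C1) = 0.000+0.7396j S between n1,n2
  Y(R3) = 0.01323+0.000j S between n2,n3
  Y(R4) = 0.3497+0.000j S between n1,n3
  I1: injects 0.0429 A into n2 (from n1)
  Y(R5) = 0.0008264+0.000j S between n1,n3
  Y(C2) = 0.000+0.1897j S between n0,n3
  I2: injects 0.0469 A into n3 (from n2)
  Y(R6) = 0.5102+0.000j S between n1,n3
  Y(R7) = 0.0003968+0.000j S between n1,n2
  Y(C3) = 0.000+0.06265j S between n3,n2
  V1: constraint V(n3)−V(n1) = 7.91
  V2: constraint V(n2)−V(n0) = 9.87
Assemble and solve the 5×5 MNA system:
  V(n1)=4.183+1.990j  V(n2)=9.870+0.000j  V(n3)=12.09+1.990j
  i(V1)=-8.239-4.205j  i(V2)=0.3666-2.294j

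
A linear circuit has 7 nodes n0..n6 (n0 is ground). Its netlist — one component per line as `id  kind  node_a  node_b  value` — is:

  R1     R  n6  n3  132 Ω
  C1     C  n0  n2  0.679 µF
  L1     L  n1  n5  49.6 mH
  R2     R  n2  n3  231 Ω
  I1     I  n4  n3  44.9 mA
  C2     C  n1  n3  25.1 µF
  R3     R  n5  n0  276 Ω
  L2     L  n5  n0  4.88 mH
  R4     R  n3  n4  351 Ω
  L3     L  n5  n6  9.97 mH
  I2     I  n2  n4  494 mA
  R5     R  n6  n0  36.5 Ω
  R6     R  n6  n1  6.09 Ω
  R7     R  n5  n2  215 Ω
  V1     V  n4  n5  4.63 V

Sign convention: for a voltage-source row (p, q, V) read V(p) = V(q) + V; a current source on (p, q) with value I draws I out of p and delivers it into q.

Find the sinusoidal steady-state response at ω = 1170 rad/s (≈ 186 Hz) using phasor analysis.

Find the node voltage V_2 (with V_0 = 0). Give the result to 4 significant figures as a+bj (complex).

-55.88+6.775j V

Apply KCL at each of the 6 non-ground nodes and solve the resulting linear system.
Node n1: branches {L1, C2, R6} → V_1 = -1.433-1.545j
Node n2: branches {C1, R2, I2, R7} → V_2 = -55.88+6.775j
Node n3: branches {R1, R2, I1, C2, R4} → V_3 = -2.570+3.642j
Node n4: branches {I1, R4, I2, V1} → V_4 = 4.186+0.1468j
Node n5: branches {L1, R3, L2, L3, R7, V1} → V_5 = -0.4442+0.1468j
Node n6: branches {R1, L3, R5, R6} → V_6 = -0.6832-1.238j
Source currents: i(V1)=0.4299+0.009958j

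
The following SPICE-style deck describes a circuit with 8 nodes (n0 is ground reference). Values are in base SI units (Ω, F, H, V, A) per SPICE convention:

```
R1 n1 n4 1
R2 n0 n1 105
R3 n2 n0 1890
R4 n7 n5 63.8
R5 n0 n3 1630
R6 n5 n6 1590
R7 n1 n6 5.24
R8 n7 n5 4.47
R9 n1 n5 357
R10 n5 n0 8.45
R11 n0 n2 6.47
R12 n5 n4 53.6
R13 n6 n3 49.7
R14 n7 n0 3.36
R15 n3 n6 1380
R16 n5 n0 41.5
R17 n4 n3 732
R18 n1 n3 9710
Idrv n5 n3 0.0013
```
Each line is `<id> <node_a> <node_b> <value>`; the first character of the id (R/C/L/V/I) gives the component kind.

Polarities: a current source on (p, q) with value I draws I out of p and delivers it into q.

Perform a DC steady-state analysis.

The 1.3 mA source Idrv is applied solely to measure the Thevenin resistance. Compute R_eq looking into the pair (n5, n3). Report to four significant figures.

R_eq = 77.61 Ω

Apply KCL at each of the 7 non-ground nodes and solve the resulting linear system.
Node n1: branches {R1, R2, R7, R9, R18} → V_1 = 0.03838
Node n2: branches {R3, R11} → V_2 = 0.000
Node n3: branches {R5, R13, R15, R17, R18, Idrv} → V_3 = 0.09935
Node n4: branches {R1, R12, R17} → V_4 = 0.03773
Node n5: branches {R4, R6, R8, R9, R10, R12, R16, Idrv} → V_5 = -0.001550
Node n6: branches {R6, R7, R13, R15} → V_6 = 0.04425
Node n7: branches {R4, R8, R14} → V_7 = -0.0006910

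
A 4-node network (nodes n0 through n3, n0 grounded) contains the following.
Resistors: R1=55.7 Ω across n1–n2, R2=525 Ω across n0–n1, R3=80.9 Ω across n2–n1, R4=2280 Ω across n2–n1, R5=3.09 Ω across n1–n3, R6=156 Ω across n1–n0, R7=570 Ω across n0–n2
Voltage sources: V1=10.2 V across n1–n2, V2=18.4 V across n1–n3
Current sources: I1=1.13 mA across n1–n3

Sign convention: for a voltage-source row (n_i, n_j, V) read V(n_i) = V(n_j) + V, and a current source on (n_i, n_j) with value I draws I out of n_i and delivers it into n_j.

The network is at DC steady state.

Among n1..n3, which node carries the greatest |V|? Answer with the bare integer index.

Apply KCL at each of the 3 non-ground nodes and solve the resulting linear system.
Node n1: branches {R1, R2, R3, R4, R5, R6, V1, V2, I1} → V_1 = 1.777
Node n2: branches {R1, R3, R4, R7, V1} → V_2 = -8.423
Node n3: branches {R5, V2, I1} → V_3 = -16.62
Source currents: i(V1)=-0.3285, i(V2)=-5.956

3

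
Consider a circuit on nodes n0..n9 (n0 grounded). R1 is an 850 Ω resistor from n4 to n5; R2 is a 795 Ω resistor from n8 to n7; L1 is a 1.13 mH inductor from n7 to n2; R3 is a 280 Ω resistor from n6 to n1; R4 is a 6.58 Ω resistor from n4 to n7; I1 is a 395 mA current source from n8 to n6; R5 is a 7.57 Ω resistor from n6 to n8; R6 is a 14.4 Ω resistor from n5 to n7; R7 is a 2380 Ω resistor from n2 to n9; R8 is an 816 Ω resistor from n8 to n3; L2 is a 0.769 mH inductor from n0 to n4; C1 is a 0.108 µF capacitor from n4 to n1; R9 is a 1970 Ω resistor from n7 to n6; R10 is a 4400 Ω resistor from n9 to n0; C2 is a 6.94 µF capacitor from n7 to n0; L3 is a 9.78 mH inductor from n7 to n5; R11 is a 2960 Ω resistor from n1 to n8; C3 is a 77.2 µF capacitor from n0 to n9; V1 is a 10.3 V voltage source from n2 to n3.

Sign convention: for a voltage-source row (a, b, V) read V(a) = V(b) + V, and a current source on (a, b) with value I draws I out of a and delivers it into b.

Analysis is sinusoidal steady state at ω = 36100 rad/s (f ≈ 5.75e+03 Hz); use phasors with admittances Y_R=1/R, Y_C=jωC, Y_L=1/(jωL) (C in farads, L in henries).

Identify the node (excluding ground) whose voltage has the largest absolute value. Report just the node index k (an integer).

Apply KCL at each of the 9 non-ground nodes and solve the resulting linear system.
Node n1: branches {R3, C1, R11} → V_1 = -0.2776+0.7305j
Node n2: branches {L1, R7, V1} → V_2 = -0.004876+0.3251j
Node n3: branches {R8, V1} → V_3 = -10.30+0.3251j
Node n4: branches {R1, R4, L2, C1} → V_4 = -0.01918-0.01296j
Node n5: branches {R1, R6, L3} → V_5 = -0.003560-0.002067j
Node n6: branches {R3, I1, R5, R9} → V_6 = -0.7592+0.4732j
Node n7: branches {R2, L1, R4, R6, R9, C2, L3} → V_7 = -0.003303-0.001872j
Node n8: branches {R2, I1, R5, R8, R11} → V_8 = -3.765+0.4681j
Node n9: branches {R7, R10, C3} → V_9 = 4.902e-05+7.465e-07j
Source currents: i(V1)=-0.008014-0.0001752j

3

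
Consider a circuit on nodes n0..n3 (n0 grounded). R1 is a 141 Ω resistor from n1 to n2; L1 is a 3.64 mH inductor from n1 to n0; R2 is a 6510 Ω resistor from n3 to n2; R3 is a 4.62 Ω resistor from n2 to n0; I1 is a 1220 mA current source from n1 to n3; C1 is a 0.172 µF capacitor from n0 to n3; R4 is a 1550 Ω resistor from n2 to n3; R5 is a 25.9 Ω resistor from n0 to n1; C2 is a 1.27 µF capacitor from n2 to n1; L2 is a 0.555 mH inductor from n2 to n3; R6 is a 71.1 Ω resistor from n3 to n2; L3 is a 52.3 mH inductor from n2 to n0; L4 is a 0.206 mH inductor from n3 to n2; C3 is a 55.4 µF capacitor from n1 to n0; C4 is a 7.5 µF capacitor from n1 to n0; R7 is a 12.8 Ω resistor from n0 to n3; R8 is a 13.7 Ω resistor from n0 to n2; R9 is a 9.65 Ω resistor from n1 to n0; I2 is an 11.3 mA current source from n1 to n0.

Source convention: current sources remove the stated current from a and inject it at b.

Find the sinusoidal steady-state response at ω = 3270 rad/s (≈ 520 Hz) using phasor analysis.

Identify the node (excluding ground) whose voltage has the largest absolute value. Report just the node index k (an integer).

MNA unknowns: 3 node voltages V₁..V_3
R1: Y=0.007092+0.000j on G[1,2]
L1: Y=0.000-0.08401j on G[1,0]
R2: Y=0.0001536+0.000j on G[3,2]
R3: Y=0.2165+0.000j on G[2,0]
I1: z[1]−=1.22, z[3]+=1.22
C1: Y=0.000+0.0005624j on G[0,3]
R4: Y=0.0006452+0.000j on G[2,3]
R5: Y=0.03861+0.000j on G[0,1]
C2: Y=0.000+0.004153j on G[2,1]
L2: Y=0.000-0.5510j on G[2,3]
R6: Y=0.01406+0.000j on G[3,2]
L3: Y=0.000-0.005847j on G[2,0]
L4: Y=0.000-1.485j on G[3,2]
C3: Y=0.000+0.1812j on G[1,0]
C4: Y=0.000+0.02453j on G[1,0]
R7: Y=0.07812+0.000j on G[0,3]
R8: Y=0.07299+0.000j on G[0,2]
R9: Y=0.1036+0.000j on G[1,0]
I2: z[1]−=0.0113, z[0]+=0.0113
solve → V1=-4.693+4.038j, V2=3.119-0.06603j, V3=3.140+0.4128j

1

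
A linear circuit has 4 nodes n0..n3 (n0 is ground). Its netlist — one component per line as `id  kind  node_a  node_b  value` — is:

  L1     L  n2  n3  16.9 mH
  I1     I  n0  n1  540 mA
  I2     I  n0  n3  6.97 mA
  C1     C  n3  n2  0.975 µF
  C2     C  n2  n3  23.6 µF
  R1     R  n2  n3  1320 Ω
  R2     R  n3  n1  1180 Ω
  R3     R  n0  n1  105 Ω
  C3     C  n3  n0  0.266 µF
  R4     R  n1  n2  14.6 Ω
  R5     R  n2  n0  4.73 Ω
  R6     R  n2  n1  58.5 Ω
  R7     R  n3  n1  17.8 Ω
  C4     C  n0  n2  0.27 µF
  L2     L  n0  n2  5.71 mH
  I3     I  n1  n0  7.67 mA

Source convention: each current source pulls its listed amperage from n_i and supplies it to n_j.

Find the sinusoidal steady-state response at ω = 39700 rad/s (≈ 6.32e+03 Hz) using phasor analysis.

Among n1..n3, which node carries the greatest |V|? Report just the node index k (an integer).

Apply KCL at each of the 3 non-ground nodes and solve the resulting linear system.
Node n1: branches {I1, R2, R3, R4, R6, R7, I3} → V_1 = 5.624-0.2345j
Node n2: branches {L1, C1, C2, R1, R4, R5, R6, C4, L2} → V_2 = 2.274-0.1700j
Node n3: branches {L1, I2, C1, C2, R1, R2, C3, R7} → V_3 = 2.258-0.3703j

1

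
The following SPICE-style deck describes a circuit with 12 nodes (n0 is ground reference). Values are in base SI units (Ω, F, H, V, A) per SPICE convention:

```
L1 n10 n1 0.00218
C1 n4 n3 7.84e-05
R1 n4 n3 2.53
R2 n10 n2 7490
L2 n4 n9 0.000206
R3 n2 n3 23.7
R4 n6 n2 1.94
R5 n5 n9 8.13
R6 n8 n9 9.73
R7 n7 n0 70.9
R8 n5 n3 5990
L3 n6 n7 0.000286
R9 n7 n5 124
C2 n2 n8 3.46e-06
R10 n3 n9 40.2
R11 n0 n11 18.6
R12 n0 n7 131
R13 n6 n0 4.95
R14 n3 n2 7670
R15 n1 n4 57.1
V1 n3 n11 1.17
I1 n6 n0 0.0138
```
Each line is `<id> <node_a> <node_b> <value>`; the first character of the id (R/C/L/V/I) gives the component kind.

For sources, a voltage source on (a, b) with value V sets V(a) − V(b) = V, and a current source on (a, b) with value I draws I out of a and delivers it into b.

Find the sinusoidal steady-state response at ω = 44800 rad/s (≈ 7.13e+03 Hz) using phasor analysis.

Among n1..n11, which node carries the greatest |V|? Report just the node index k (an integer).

11

MNA unknowns: 11 node voltages V₁..V_11 plus 1 source current (V1)
L1: Y=0.000-0.01024j on G[10,1]
C1: Y=0.000+3.512j on G[4,3]
R1: Y=0.3953+0.000j on G[4,3]
R2: Y=0.0001335+0.000j on G[10,2]
L2: Y=0.000-0.1084j on G[4,9]
R3: Y=0.04219+0.000j on G[2,3]
R4: Y=0.5155+0.000j on G[6,2]
R5: Y=0.1230+0.000j on G[5,9]
R6: Y=0.1028+0.000j on G[8,9]
R7: Y=0.01410+0.000j on G[7,0]
R8: Y=0.0001669+0.000j on G[5,3]
L3: Y=0.000-0.07805j on G[6,7]
R9: Y=0.008065+0.000j on G[7,5]
C2: Y=0.000+0.1550j on G[2,8]
R10: Y=0.02488+0.000j on G[3,9]
R11: Y=0.05376+0.000j on G[0,11]
R12: Y=0.007634+0.000j on G[0,7]
R13: Y=0.2020+0.000j on G[6,0]
R14: Y=0.0001304+0.000j on G[3,2]
R15: Y=0.01751+0.000j on G[1,4]
V1: row V3−V11=1.17, i_V1 at 3,11
I1: z[6]−=0.0138, z[0]+=0.0138
solve → V1=0.4664+0.03773j, V2=0.1754-0.007671j, V3=0.4669+0.03116j, V4=0.4686+0.03805j, V5=0.3729-0.1682j, V6=0.1061-0.006842j, V7=0.1183-0.01349j, V8=0.1620-0.1584j, V9=0.3894-0.1787j, V10=0.4669+0.03393j, V11=-0.7031+0.03116j
aux → i_V1=-0.03780+0.001675j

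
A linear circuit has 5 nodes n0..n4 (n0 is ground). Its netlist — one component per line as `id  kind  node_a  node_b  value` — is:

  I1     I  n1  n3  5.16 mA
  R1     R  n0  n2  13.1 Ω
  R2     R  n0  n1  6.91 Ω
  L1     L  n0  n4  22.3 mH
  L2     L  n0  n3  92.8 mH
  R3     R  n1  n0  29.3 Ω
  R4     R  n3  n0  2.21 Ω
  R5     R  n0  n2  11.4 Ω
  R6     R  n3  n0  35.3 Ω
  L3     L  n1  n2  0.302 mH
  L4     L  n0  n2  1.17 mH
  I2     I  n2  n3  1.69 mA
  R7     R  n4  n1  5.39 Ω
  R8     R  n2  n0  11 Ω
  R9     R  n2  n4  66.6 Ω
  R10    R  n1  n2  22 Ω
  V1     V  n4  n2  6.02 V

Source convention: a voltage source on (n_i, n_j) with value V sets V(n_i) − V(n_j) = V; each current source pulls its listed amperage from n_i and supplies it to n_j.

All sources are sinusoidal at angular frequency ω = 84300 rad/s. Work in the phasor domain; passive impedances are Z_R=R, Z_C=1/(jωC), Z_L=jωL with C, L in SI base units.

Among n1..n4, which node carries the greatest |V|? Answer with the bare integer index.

Apply KCL at each of the 4 non-ground nodes and solve the resulting linear system.
Node n1: branches {I1, R2, R3, L3, R7, R10} → V_1 = 1.909+0.2065j
Node n2: branches {R1, R5, L3, L4, I2, R8, R9, R10, V1} → V_2 = -1.358-0.1892j
Node n3: branches {I1, L2, R4, R6, I2} → V_3 = 0.01425+3.788e-06j
Node n4: branches {L1, R7, R9, V1} → V_4 = 4.662-0.1892j
Source currents: i(V1)=-0.6010+0.07590j

4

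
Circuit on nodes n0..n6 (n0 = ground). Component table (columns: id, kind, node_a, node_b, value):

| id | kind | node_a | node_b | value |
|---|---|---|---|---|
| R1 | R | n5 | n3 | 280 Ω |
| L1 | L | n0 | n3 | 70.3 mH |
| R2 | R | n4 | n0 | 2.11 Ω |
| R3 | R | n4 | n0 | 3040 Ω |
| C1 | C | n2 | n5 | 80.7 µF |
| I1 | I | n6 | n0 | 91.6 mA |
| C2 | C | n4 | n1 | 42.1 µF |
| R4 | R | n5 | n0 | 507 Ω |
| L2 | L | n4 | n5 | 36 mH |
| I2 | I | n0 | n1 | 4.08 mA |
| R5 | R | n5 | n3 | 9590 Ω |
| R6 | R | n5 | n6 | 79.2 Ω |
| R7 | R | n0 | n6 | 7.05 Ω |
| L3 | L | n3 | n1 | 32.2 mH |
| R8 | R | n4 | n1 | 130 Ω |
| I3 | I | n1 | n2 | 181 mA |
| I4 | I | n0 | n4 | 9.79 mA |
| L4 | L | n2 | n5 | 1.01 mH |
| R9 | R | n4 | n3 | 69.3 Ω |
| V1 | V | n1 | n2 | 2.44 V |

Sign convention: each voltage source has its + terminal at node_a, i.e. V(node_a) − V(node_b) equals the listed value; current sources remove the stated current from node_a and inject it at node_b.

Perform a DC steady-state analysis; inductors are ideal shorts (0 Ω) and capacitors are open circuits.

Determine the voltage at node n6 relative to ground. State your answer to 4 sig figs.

-0.7924 V

MNA unknowns: 6 node voltages V₁..V_6 plus 5 source currents (L1, L2, L3, L4, V1)
R1: Y=0.003571 on G[5,3]
L1: row V0−V3=0, i_L1 at 0,3
R2: Y=0.4739 on G[4,0]
R3: Y=0.0003289 on G[4,0]
C1: Y=0.000 on G[2,5]
I1: z[6]−=0.0916, z[0]+=0.0916
C2: Y=0.000 on G[4,1]
R4: Y=0.001972 on G[5,0]
L2: row V4−V5=0, i_L2 at 4,5
I2: z[0]−=0.00408, z[1]+=0.00408
R5: Y=0.0001043 on G[5,3]
R6: Y=0.01263 on G[5,6]
R7: Y=0.1418 on G[0,6]
L3: row V3−V1=0, i_L3 at 3,1
R8: Y=0.007692 on G[4,1]
I3: z[1]−=0.181, z[2]+=0.181
I4: z[0]−=0.00979, z[4]+=0.00979
L4: row V2−V5=0, i_L4 at 2,5
R9: Y=0.01443 on G[4,3]
V1: row V1−V2=2.44, i_V1 at 1,2
solve → V1=0.000, V2=-2.440, V3=0.000, V4=-2.440, V5=-2.440, V6=-0.7924
aux → i_L1=-1.197, i_L2=1.221, i_L3=-1.241, i_L4=-1.256, i_V1=-1.437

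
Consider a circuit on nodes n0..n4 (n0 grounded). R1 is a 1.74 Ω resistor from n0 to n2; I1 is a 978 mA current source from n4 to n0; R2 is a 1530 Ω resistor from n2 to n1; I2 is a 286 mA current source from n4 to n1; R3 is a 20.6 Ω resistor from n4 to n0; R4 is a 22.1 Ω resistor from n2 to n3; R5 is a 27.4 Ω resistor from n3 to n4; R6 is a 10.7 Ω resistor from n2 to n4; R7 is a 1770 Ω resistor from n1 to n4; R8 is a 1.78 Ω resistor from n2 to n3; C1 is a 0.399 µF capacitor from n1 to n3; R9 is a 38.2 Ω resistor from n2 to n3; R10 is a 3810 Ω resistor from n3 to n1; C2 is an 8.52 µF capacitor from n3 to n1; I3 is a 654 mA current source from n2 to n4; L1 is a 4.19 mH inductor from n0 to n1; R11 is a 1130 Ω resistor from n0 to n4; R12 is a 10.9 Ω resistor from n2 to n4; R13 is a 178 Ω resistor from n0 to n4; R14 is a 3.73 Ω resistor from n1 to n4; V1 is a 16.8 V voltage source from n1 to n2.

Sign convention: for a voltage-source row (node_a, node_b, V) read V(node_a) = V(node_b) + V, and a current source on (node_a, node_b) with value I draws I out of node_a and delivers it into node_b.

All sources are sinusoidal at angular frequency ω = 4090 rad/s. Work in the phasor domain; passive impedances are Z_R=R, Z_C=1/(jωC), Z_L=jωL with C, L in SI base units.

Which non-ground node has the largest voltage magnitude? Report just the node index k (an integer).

1

Apply KCL at each of the 4 non-ground nodes and solve the resulting linear system.
Node n1: branches {R2, I2, R7, C1, R10, C2, L1, R14, V1} → V_1 = 14.47+1.348j
Node n2: branches {R1, R2, R4, R6, R8, R9, I3, R12, V1} → V_2 = -2.327+1.348j
Node n3: branches {R4, R5, R8, C1, R9, R10, C2} → V_3 = -1.868+2.233j
Node n4: branches {I1, I2, R3, R5, R6, R7, I3, R11, R12, R13, R14} → V_4 = 5.096+1.271j
Source currents: i(V1)=-2.360+0.2281j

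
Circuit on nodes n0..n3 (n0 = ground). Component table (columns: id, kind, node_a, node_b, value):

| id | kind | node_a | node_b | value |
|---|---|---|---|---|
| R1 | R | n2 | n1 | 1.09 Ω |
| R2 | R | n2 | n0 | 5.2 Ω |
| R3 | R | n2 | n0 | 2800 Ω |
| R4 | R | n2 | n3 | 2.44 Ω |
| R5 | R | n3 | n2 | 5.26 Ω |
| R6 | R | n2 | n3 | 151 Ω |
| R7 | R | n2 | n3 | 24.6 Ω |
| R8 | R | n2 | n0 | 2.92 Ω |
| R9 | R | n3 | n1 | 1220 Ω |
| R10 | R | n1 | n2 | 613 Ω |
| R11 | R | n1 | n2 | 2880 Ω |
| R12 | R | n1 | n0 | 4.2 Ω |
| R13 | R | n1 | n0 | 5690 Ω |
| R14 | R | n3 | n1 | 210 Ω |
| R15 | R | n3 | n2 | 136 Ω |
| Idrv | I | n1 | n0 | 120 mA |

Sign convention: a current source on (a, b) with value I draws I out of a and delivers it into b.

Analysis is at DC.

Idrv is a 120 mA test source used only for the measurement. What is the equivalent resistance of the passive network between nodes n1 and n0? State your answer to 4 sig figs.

R_eq = 1.732 Ω

Apply KCL at each of the 3 non-ground nodes and solve the resulting linear system.
Node n1: branches {R1, R9, R10, R11, R12, R13, R14, Idrv} → V_1 = -0.2079
Node n2: branches {R1, R2, R3, R4, R5, R6, R7, R8, R10, R11, R15} → V_2 = -0.1317
Node n3: branches {R4, R5, R6, R7, R9, R14, R15} → V_3 = -0.1323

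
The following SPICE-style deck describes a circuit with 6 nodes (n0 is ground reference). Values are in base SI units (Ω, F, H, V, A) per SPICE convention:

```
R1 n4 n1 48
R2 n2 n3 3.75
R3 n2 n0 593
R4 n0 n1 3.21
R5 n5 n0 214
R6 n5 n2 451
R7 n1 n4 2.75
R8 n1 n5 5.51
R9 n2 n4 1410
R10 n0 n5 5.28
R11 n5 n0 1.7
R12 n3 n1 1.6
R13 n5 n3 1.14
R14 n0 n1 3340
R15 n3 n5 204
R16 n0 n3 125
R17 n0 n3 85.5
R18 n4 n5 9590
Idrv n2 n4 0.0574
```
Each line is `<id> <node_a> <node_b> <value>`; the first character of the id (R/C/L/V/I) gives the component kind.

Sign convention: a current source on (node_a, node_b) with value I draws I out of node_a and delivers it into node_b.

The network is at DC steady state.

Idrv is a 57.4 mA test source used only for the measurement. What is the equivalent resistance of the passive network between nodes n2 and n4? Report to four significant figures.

Apply KCL at each of the 5 non-ground nodes and solve the resulting linear system.
Node n1: branches {R1, R4, R7, R8, R12, R14} → V_1 = 0.03224
Node n2: branches {R2, R3, R6, R9, Idrv} → V_2 = -0.2410
Node n3: branches {R2, R12, R13, R15, R16, R17} → V_3 = -0.03029
Node n4: branches {R1, R7, R9, R18, Idrv} → V_4 = 0.1807
Node n5: branches {R5, R6, R8, R10, R11, R13, R15, R18} → V_5 = -0.01157

R_eq = 7.346 Ω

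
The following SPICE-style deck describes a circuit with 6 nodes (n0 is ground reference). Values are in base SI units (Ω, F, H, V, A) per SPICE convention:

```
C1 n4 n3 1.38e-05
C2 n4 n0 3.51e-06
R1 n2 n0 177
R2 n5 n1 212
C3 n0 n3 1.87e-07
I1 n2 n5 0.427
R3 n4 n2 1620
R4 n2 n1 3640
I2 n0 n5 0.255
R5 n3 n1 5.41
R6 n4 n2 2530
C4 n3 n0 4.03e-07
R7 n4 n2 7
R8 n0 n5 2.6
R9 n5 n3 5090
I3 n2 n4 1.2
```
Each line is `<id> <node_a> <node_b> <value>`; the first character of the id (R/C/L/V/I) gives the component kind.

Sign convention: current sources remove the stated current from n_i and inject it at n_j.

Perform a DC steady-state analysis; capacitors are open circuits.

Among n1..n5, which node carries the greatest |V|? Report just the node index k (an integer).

2

Apply KCL at each of the 5 non-ground nodes and solve the resulting linear system.
Node n1: branches {R2, R4, R5} → V_1 = -2.190
Node n2: branches {R1, I1, R3, R4, R6, R7, I3} → V_2 = -72.18
Node n3: branches {C1, C3, R5, C4, R9} → V_3 = -2.186
Node n4: branches {C1, C2, R3, R6, R7, I3} → V_4 = -63.83
Node n5: branches {R2, I1, I2, R8, R9} → V_5 = 1.723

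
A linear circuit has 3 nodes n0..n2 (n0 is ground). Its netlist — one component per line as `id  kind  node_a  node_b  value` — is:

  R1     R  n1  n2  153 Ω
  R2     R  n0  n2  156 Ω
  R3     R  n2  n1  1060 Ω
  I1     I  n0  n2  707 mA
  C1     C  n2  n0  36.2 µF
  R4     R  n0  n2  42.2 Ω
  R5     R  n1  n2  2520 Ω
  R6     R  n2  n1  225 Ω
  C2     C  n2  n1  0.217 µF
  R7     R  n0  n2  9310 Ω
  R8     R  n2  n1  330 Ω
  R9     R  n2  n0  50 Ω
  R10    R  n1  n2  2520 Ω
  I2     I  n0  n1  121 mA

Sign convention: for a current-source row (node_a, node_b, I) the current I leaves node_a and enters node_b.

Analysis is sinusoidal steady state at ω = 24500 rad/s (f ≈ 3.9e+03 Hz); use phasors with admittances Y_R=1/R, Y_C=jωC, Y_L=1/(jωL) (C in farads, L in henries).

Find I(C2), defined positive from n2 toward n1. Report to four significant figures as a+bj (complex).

Element admittances at ω=24500 rad/s:
  Y(R1) = 0.006536+0.000j S between n1,n2
  Y(R2) = 0.006410+0.000j S between n0,n2
  Y(R3) = 0.0009434+0.000j S between n2,n1
  I1: injects 0.707 A into n2 (from n0)
  Y(C1) = 0.000+0.8869j S between n2,n0
  Y(R4) = 0.02370+0.000j S between n0,n2
  Y(R5) = 0.0003968+0.000j S between n1,n2
  Y(R6) = 0.004444+0.000j S between n2,n1
  Y(C2) = 0.000+0.005317j S between n2,n1
  Y(R7) = 0.0001074+0.000j S between n0,n2
  Y(R8) = 0.003030+0.000j S between n2,n1
  Y(R9) = 0.02000+0.000j S between n2,n0
  Y(R10) = 0.0003968+0.000j S between n1,n2
  I2: injects 0.121 A into n1 (from n0)
Assemble and solve the 2×2 MNA system:
  V(n1)=6.950-3.259j  V(n2)=0.05269-0.9306j

-0.01238-0.03667j A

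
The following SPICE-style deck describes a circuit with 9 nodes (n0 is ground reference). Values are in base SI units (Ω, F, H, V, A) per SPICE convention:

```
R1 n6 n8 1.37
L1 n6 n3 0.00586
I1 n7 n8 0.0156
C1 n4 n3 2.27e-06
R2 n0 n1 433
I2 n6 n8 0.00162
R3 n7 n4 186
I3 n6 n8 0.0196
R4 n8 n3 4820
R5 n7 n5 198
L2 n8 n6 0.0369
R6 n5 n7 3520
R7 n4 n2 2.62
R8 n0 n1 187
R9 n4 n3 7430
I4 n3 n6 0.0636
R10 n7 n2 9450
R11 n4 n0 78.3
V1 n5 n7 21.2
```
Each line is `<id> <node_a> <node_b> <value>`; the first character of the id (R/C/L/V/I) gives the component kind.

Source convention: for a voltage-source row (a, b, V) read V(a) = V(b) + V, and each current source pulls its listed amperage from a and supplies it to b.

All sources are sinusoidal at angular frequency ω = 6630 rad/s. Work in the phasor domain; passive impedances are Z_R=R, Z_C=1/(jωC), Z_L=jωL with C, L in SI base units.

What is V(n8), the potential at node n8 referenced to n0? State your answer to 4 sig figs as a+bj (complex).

Element admittances at ω=6630 rad/s:
  Y(R1) = 0.7299+0.000j S between n6,n8
  Y(L1) = 0.000-0.02574j S between n6,n3
  I1: injects 0.0156 A into n8 (from n7)
  Y(C1) = 0.000+0.01505j S between n4,n3
  Y(R2) = 0.002309+0.000j S between n0,n1
  I2: injects 0.00162 A into n8 (from n6)
  Y(R3) = 0.005376+0.000j S between n7,n4
  I3: injects 0.0196 A into n8 (from n6)
  Y(R4) = 0.0002075+0.000j S between n8,n3
  Y(R5) = 0.005051+0.000j S between n7,n5
  Y(L2) = 0.000-0.004088j S between n8,n6
  Y(R6) = 0.0002841+0.000j S between n5,n7
  Y(R7) = 0.3817+0.000j S between n4,n2
  Y(R8) = 0.005348+0.000j S between n0,n1
  Y(R9) = 0.0001346+0.000j S between n4,n3
  I4: injects 0.0636 A into n6 (from n3)
  Y(R10) = 0.0001058+0.000j S between n7,n2
  Y(R11) = 0.01277+0.000j S between n4,n0
  V1: constraint V(n5)−V(n7) = 21.2
Assemble and solve the 9×9 MNA system:
  V(n1)=0.000+0.000j  V(n2)=-0.0007887+0.000j  V(n3)=0.009269-1.036j  V(n4)=0.000+0.000j  V(n5)=18.35+0.000j  V(n6)=0.03406+2.040j  V(n7)=-2.846+0.000j  V(n8)=0.08449+2.039j
  i(V1)=-0.1131+0.000j

0.08449+2.039j V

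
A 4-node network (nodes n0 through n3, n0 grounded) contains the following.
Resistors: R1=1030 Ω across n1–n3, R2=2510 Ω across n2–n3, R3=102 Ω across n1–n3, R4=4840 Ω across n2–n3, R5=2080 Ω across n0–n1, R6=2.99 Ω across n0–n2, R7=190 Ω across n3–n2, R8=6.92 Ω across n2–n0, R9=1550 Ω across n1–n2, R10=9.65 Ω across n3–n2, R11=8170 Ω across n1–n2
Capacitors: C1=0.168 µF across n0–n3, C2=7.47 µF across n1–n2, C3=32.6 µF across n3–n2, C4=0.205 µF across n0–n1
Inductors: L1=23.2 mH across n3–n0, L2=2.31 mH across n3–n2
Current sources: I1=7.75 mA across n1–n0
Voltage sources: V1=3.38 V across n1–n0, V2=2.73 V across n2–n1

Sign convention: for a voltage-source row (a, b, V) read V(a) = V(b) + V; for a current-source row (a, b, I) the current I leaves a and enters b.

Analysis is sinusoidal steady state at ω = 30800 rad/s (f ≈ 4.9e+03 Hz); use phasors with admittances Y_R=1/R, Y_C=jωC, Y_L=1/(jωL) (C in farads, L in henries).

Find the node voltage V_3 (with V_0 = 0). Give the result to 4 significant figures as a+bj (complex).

Apply KCL at each of the 3 non-ground nodes and solve the resulting linear system.
Node n1: branches {R1, R3, R5, C2, I1, C4, R9, R11, V1, V2} → V_1 = 3.380+0.000j
Node n2: branches {R2, R4, R6, R7, L2, C2, C3, R8, R9, R10, R11, V2} → V_2 = 6.110+0.000j
Node n3: branches {R1, R2, R3, R4, C1, L1, R7, L2, C3, R10} → V_3 = 6.084+0.02640j
Source currents: i(V1)=-2.936-0.04431j, i(V2)=-2.958-0.6514j

6.084+0.02640j V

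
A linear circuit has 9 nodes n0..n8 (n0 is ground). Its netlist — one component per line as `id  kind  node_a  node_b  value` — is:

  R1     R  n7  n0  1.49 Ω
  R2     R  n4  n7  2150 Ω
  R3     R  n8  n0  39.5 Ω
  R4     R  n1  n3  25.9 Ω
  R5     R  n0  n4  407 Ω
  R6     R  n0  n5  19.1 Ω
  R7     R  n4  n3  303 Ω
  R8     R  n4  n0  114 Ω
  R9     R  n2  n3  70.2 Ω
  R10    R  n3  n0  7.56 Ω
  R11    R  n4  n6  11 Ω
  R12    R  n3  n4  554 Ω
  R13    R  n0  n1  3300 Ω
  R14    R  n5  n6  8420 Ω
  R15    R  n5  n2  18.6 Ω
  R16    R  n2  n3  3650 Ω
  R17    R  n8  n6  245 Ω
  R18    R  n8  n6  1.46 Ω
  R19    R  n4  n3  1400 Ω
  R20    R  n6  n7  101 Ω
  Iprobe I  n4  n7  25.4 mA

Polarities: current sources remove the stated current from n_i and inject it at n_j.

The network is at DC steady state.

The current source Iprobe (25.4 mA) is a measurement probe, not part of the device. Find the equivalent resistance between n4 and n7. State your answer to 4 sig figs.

R_eq = 24.65 Ω

Element admittances at DC:
  Y(R1) = 0.6711 S between n7,n0
  Y(R2) = 0.0004651 S between n4,n7
  Y(R3) = 0.02532 S between n8,n0
  Y(R4) = 0.03861 S between n1,n3
  Y(R5) = 0.002457 S between n0,n4
  Y(R6) = 0.05236 S between n0,n5
  Y(R7) = 0.003300 S between n4,n3
  Y(R8) = 0.008772 S between n4,n0
  Y(R9) = 0.01425 S between n2,n3
  Y(R10) = 0.1323 S between n3,n0
  Y(R11) = 0.09091 S between n4,n6
  Y(R12) = 0.001805 S between n3,n4
  Y(R13) = 0.0003030 S between n0,n1
  Y(R14) = 0.0001188 S between n5,n6
  Y(R15) = 0.05376 S between n5,n2
  Y(R16) = 0.0002740 S between n2,n3
  Y(R17) = 0.004082 S between n8,n6
  Y(R18) = 0.6849 S between n8,n6
  Y(R19) = 0.0007143 S between n4,n3
  Y(R20) = 0.009901 S between n6,n7
  Iprobe: injects 0.0254 A into n7 (from n4)
Assemble and solve the 8×8 MNA system:
  V(n1)=-0.02333  V(n2)=-0.008940  V(n3)=-0.02351  V(n4)=-0.5955  V(n5)=-0.005004  V(n6)=-0.4295  V(n7)=0.03062  V(n8)=-0.4143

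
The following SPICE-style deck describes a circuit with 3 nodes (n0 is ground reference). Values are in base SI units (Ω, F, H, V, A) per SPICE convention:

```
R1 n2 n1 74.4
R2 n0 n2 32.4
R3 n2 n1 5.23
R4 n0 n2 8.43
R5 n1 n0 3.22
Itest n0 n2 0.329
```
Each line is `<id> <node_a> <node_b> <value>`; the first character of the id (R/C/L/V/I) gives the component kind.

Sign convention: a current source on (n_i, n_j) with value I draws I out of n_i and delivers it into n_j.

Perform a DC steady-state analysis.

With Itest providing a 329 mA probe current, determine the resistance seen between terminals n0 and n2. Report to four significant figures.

R_eq = 3.665 Ω

Apply KCL at each of the 2 non-ground nodes and solve the resulting linear system.
Node n1: branches {R1, R3, R5} → V_1 = 0.4790
Node n2: branches {R1, R2, R3, R4, Itest} → V_2 = 1.206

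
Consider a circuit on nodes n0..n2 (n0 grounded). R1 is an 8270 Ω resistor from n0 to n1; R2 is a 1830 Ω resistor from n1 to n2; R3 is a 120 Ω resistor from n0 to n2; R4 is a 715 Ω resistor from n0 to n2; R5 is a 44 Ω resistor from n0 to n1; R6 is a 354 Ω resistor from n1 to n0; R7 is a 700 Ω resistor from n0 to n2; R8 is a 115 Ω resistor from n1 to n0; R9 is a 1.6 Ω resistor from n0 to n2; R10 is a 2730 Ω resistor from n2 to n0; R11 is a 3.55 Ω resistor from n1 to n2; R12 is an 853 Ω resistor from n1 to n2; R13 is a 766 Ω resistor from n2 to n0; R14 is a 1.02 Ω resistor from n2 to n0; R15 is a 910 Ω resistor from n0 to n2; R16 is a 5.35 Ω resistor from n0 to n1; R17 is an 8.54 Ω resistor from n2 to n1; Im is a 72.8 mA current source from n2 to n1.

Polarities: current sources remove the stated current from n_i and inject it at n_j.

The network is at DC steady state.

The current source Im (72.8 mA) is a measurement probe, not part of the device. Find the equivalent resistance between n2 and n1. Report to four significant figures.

Element admittances at DC:
  Y(R1) = 0.0001209 S between n0,n1
  Y(R2) = 0.0005464 S between n1,n2
  Y(R3) = 0.008333 S between n0,n2
  Y(R4) = 0.001399 S between n0,n2
  Y(R5) = 0.02273 S between n0,n1
  Y(R6) = 0.002825 S between n1,n0
  Y(R7) = 0.001429 S between n0,n2
  Y(R8) = 0.008696 S between n1,n0
  Y(R9) = 0.6250 S between n0,n2
  Y(R10) = 0.0003663 S between n2,n0
  Y(R11) = 0.2817 S between n1,n2
  Y(R12) = 0.001172 S between n1,n2
  Y(R13) = 0.001305 S between n2,n0
  Y(R14) = 0.9804 S between n2,n0
  Y(R15) = 0.001099 S between n0,n2
  Y(R16) = 0.1869 S between n0,n1
  Y(R17) = 0.1171 S between n2,n1
  Im: injects 0.0728 A into n1 (from n2)
Assemble and solve the 2×2 MNA system:
  V(n1)=0.1076  V(n2)=-0.01471

R_eq = 1.680 Ω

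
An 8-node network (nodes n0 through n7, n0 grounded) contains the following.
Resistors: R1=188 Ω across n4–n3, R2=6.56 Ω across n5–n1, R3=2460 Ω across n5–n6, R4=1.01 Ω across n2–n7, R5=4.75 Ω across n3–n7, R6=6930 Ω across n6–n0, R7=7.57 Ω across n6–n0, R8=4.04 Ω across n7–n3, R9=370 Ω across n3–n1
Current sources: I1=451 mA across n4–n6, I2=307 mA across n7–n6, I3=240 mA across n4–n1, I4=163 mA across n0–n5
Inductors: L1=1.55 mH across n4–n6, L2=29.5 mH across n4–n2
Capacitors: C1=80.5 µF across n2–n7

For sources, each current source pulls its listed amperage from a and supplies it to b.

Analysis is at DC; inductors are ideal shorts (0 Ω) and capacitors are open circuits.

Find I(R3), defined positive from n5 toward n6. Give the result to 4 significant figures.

MNA unknowns: 7 node voltages V₁..V_7 plus 2 source currents (L1, L2)
R1: Y=0.005319 on G[4,3]
R2: Y=0.1524 on G[5,1]
I1: z[4]−=0.451, z[6]+=0.451
L1: row V4−V6=0, i_L1 at 4,6
R3: Y=0.0004065 on G[5,6]
I2: z[7]−=0.307, z[6]+=0.307
R4: Y=0.9901 on G[2,7]
R5: Y=0.2105 on G[3,7]
R6: Y=0.0001443 on G[6,0]
I3: z[4]−=0.24, z[1]+=0.24
R7: Y=0.1321 on G[6,0]
C1: Y=0.000 on G[2,7]
R8: Y=0.2475 on G[7,3]
R9: Y=0.002703 on G[3,1]
L2: row V4−V2=0, i_L2 at 4,2
I4: z[0]−=0.163, z[5]+=0.163
solve → V1=131.4, V2=1.233, V3=2.026, V4=1.233, V5=132.2, V6=1.233, V7=1.272
aux → i_L1=-0.6482, i_L2=-0.03856

0.05322 A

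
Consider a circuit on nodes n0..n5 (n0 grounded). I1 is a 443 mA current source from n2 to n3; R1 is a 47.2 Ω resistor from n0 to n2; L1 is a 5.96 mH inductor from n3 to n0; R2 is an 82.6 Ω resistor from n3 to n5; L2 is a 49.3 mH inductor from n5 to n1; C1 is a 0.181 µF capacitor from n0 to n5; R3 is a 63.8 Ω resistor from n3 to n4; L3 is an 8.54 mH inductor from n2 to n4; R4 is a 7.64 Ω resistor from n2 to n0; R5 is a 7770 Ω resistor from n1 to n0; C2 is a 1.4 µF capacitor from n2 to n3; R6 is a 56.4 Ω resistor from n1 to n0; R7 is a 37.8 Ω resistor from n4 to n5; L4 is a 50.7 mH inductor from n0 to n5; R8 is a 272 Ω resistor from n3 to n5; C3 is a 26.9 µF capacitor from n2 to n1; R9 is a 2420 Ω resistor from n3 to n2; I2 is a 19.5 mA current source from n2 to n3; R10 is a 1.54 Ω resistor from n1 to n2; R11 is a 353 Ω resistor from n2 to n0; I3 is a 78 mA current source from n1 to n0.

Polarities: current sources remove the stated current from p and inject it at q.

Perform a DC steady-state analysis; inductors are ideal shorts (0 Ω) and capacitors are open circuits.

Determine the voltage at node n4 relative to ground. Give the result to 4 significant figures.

-0.5462 V

MNA unknowns: 5 node voltages V₁..V_5 plus 4 source currents (L1, L2, L3, L4)
I1: z[2]−=0.443, z[3]+=0.443
R1: Y=0.02119 on G[0,2]
L1: row V3−V0=0, i_L1 at 3,0
R2: Y=0.01211 on G[3,5]
L2: row V5−V1=0, i_L2 at 5,1
C1: Y=0.000 on G[0,5]
R3: Y=0.01567 on G[3,4]
L3: row V2−V4=0, i_L3 at 2,4
R4: Y=0.1309 on G[2,0]
R5: Y=0.0001287 on G[1,0]
C2: Y=0.000 on G[2,3]
R6: Y=0.01773 on G[1,0]
R7: Y=0.02646 on G[4,5]
L4: row V0−V5=0, i_L4 at 0,5
R8: Y=0.003676 on G[3,5]
C3: Y=0.000 on G[2,1]
R9: Y=0.0004132 on G[3,2]
I2: z[2]−=0.0195, z[3]+=0.0195
R10: Y=0.6494 on G[1,2]
R11: Y=0.002833 on G[2,0]
I3: z[1]−=0.078, z[0]+=0.078
solve → V1=0.000, V2=-0.5462, V3=0.000, V4=-0.5462, V5=0.000
aux → i_L1=0.4537, i_L2=0.4327, i_L3=-0.02301, i_L4=0.4471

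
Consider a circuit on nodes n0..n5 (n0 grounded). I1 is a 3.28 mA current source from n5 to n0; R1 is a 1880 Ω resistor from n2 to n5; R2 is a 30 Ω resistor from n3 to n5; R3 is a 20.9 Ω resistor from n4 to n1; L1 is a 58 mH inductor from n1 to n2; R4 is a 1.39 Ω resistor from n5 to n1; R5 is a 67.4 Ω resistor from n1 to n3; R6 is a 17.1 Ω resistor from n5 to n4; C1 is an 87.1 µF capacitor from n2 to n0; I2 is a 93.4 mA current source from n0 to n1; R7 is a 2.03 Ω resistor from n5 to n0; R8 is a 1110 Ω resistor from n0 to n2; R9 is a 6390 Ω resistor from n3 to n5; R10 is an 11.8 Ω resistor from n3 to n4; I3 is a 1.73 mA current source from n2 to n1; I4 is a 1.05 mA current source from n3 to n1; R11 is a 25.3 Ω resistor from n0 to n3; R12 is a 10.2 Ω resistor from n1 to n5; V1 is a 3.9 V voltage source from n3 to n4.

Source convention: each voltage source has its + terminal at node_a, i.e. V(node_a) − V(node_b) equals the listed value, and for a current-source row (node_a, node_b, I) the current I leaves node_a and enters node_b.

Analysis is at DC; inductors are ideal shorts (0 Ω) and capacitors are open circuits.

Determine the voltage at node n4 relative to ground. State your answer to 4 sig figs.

-1.746 V

Apply KCL at each of the 5 non-ground nodes and solve the resulting linear system.
Node n1: branches {R3, L1, R4, R5, I2, I3, I4, R12} → V_1 = 0.05791
Node n2: branches {R1, L1, C1, R8, I3} → V_2 = 0.05791
Node n3: branches {R2, R5, R9, R10, I4, R11, V1} → V_3 = 2.154
Node n4: branches {R3, R6, R10, V1} → V_4 = -1.746
Node n5: branches {I1, R1, R2, R4, R6, R7, R9, R12} → V_5 = 0.01004
Source currents: i(L1)=0.001808, i(V1)=-0.5196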